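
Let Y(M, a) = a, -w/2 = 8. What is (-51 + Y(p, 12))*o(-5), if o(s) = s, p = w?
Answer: 195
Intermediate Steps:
w = -16 (w = -2*8 = -16)
p = -16
(-51 + Y(p, 12))*o(-5) = (-51 + 12)*(-5) = -39*(-5) = 195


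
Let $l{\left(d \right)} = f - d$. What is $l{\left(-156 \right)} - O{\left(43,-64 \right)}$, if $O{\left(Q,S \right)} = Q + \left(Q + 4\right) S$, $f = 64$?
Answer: $3185$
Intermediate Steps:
$l{\left(d \right)} = 64 - d$
$O{\left(Q,S \right)} = Q + S \left(4 + Q\right)$ ($O{\left(Q,S \right)} = Q + \left(4 + Q\right) S = Q + S \left(4 + Q\right)$)
$l{\left(-156 \right)} - O{\left(43,-64 \right)} = \left(64 - -156\right) - \left(43 + 4 \left(-64\right) + 43 \left(-64\right)\right) = \left(64 + 156\right) - \left(43 - 256 - 2752\right) = 220 - -2965 = 220 + 2965 = 3185$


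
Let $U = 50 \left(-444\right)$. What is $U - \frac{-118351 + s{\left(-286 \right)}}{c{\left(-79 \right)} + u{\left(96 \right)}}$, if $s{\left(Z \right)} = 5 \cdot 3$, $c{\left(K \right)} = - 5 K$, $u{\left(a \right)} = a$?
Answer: $- \frac{10781864}{491} \approx -21959.0$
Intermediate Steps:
$s{\left(Z \right)} = 15$
$U = -22200$
$U - \frac{-118351 + s{\left(-286 \right)}}{c{\left(-79 \right)} + u{\left(96 \right)}} = -22200 - \frac{-118351 + 15}{\left(-5\right) \left(-79\right) + 96} = -22200 - - \frac{118336}{395 + 96} = -22200 - - \frac{118336}{491} = -22200 + \frac{118336}{491} = - \frac{10781864}{491}$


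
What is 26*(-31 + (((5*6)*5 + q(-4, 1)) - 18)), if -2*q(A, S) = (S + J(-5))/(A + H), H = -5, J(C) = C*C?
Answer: 23972/9 ≈ 2663.6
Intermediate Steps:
J(C) = C²
q(A, S) = -(25 + S)/(2*(-5 + A)) (q(A, S) = -(S + (-5)²)/(2*(A - 5)) = -(S + 25)/(2*(-5 + A)) = -(25 + S)/(2*(-5 + A)))
26*(-31 + (((5*6)*5 + q(-4, 1)) - 18)) = 26*(-31 + (((5*6)*5 + (-25 - 1*1)/(2*(-5 - 4))) - 18)) = 26*(-31 + ((30*5 + (½)*(-25 - 1)/(-9)) - 18)) = 26*(-31 + ((150 + (½)*(-⅑)*(-26)) - 18)) = 26*(-31 + ((150 + 13/9) - 18)) = 26*(-31 + (1363/9 - 18)) = 26*(-31 + 1201/9) = 26*(922/9) = 23972/9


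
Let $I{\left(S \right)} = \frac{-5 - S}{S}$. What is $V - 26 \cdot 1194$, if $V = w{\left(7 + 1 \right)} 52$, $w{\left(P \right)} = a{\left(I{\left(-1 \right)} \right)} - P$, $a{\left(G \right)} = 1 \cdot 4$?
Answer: $-31252$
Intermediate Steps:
$I{\left(S \right)} = \frac{-5 - S}{S}$
$a{\left(G \right)} = 4$
$w{\left(P \right)} = 4 - P$
$V = -208$ ($V = \left(4 - \left(7 + 1\right)\right) 52 = \left(4 - 8\right) 52 = \left(-4\right) 52 = -208$)
$V - 26 \cdot 1194 = -208 - 26 \cdot 1194 = -208 - 31044 = -31252$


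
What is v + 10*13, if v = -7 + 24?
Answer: 147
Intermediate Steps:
v = 17
v + 10*13 = 17 + 10*13 = 17 + 130 = 147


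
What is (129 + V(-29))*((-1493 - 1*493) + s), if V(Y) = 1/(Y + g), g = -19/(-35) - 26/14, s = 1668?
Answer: -43513212/1061 ≈ -41012.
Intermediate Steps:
g = -46/35 (g = -19*(-1/35) - 26*1/14 = 19/35 - 13/7 = -46/35 ≈ -1.3143)
V(Y) = 1/(-46/35 + Y) (V(Y) = 1/(Y - 46/35) = 1/(-46/35 + Y))
(129 + V(-29))*((-1493 - 1*493) + s) = (129 + 35/(-46 + 35*(-29)))*((-1493 - 1*493) + 1668) = (129 + 35/(-46 - 1015))*((-1493 - 493) + 1668) = (129 + 35/(-1061))*(-1986 + 1668) = (129 + 35*(-1/1061))*(-318) = (129 - 35/1061)*(-318) = (136834/1061)*(-318) = -43513212/1061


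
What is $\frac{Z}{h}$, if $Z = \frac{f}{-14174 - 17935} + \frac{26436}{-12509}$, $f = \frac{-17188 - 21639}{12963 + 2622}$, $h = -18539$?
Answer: $\frac{269971118053}{2368352835215235} \approx 0.00011399$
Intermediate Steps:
$f = - \frac{38827}{15585} \approx -2.4913$
$Z = - \frac{269971118053}{127749761865}$ ($Z = - \frac{38827}{15585 \left(-14174 - 17935\right)} + \frac{26436}{-12509} = - \frac{38827}{15585 \left(-14174 - 17935\right)} + 26436 \left(- \frac{1}{12509}\right) = - \frac{38827}{15585 \left(-32109\right)} - \frac{26436}{12509} = \left(- \frac{38827}{15585}\right) \left(- \frac{1}{32109}\right) - \frac{26436}{12509} = \frac{38827}{500418765} - \frac{26436}{12509} = - \frac{269971118053}{127749761865} \approx -2.1133$)
$\frac{Z}{h} = - \frac{269971118053}{127749761865 \left(-18539\right)} = \left(- \frac{269971118053}{127749761865}\right) \left(- \frac{1}{18539}\right) = \frac{269971118053}{2368352835215235}$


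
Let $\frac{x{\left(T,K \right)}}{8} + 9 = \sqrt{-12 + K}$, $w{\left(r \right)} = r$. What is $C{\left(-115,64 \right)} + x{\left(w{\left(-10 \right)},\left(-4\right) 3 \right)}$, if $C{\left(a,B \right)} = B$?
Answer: $-8 + 16 i \sqrt{6} \approx -8.0 + 39.192 i$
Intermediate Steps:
$x{\left(T,K \right)} = -72 + 8 \sqrt{-12 + K}$
$C{\left(-115,64 \right)} + x{\left(w{\left(-10 \right)},\left(-4\right) 3 \right)} = 64 - \left(72 - 8 \sqrt{-12 - 12}\right) = 64 - \left(72 - 8 \sqrt{-24}\right) = 64 - \left(72 - 8 \cdot 2 i \sqrt{6}\right) = 64 - \left(72 - 16 i \sqrt{6}\right) = -8 + 16 i \sqrt{6}$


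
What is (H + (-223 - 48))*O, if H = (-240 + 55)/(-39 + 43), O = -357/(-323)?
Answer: -26649/76 ≈ -350.64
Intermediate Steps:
O = 21/19 (O = -357*(-1/323) = 21/19 ≈ 1.1053)
H = -185/4 ≈ -46.250
(H + (-223 - 48))*O = (-185/4 + (-223 - 48))*(21/19) = (-185/4 - 271)*(21/19) = -1269/4*21/19 = -26649/76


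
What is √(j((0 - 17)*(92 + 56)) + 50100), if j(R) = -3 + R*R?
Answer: √6380353 ≈ 2525.9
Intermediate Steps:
j(R) = -3 + R²
√(j((0 - 17)*(92 + 56)) + 50100) = √((-3 + ((0 - 17)*(92 + 56))²) + 50100) = √((-3 + (-17*148)²) + 50100) = √((-3 + (-2516)²) + 50100) = √((-3 + 6330256) + 50100) = √(6330253 + 50100) = √6380353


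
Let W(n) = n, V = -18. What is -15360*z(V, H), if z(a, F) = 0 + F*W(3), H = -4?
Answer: 184320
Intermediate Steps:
z(a, F) = 3*F (z(a, F) = 0 + F*3 = 0 + 3*F = 3*F)
-15360*z(V, H) = -46080*(-4) = -15360*(-12) = 184320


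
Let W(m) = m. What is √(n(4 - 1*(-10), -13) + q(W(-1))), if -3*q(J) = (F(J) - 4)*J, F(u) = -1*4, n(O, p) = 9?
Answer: √57/3 ≈ 2.5166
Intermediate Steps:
F(u) = -4
q(J) = 8*J/3 (q(J) = -(-4 - 4)*J/3 = -(-8)*J/3 = 8*J/3)
√(n(4 - 1*(-10), -13) + q(W(-1))) = √(9 + (8/3)*(-1)) = √(9 - 8/3) = √(19/3) = √57/3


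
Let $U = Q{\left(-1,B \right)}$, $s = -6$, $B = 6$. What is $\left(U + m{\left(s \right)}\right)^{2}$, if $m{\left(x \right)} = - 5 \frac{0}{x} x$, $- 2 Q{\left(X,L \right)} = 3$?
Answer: $\frac{9}{4} \approx 2.25$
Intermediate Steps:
$Q{\left(X,L \right)} = - \frac{3}{2}$ ($Q{\left(X,L \right)} = \left(- \frac{1}{2}\right) 3 = - \frac{3}{2}$)
$U = - \frac{3}{2} \approx -1.5$
$m{\left(x \right)} = 0$ ($m{\left(x \right)} = \left(-5\right) 0 x = 0 x = 0$)
$\left(U + m{\left(s \right)}\right)^{2} = \left(- \frac{3}{2} + 0\right)^{2} = \left(- \frac{3}{2}\right)^{2} = \frac{9}{4}$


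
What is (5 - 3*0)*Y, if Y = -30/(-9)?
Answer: 50/3 ≈ 16.667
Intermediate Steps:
Y = 10/3 (Y = -30*(-⅑) = 10/3 ≈ 3.3333)
(5 - 3*0)*Y = (5 - 3*0)*(10/3) = (5 + 0)*(10/3) = 5*(10/3) = 50/3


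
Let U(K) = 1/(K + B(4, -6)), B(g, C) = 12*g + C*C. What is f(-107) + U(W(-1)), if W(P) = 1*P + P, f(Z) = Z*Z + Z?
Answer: 930045/82 ≈ 11342.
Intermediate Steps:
f(Z) = Z + Z² (f(Z) = Z² + Z = Z + Z²)
W(P) = 2*P (W(P) = P + P = 2*P)
B(g, C) = C² + 12*g (B(g, C) = 12*g + C² = C² + 12*g)
U(K) = 1/(84 + K) (U(K) = 1/(K + ((-6)² + 12*4)) = 1/(K + (36 + 48)) = 1/(K + 84) = 1/(84 + K))
f(-107) + U(W(-1)) = -107*(1 - 107) + 1/(84 + 2*(-1)) = -107*(-106) + 1/(84 - 2) = 11342 + 1/82 = 930045/82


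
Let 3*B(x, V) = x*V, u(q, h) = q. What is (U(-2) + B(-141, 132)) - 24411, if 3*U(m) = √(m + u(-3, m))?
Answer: -30615 + I*√5/3 ≈ -30615.0 + 0.74536*I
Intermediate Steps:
B(x, V) = V*x/3 (B(x, V) = (x*V)/3 = (V*x)/3 = V*x/3)
U(m) = √(-3 + m)/3 (U(m) = √(m - 3)/3 = √(-3 + m)/3)
(U(-2) + B(-141, 132)) - 24411 = (√(-3 - 2)/3 + (⅓)*132*(-141)) - 24411 = (√(-5)/3 - 6204) - 24411 = ((I*√5)/3 - 6204) - 24411 = (I*√5/3 - 6204) - 24411 = (-6204 + I*√5/3) - 24411 = -30615 + I*√5/3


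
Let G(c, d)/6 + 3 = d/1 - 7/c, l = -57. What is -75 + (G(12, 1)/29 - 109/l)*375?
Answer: 486725/1102 ≈ 441.67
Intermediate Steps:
G(c, d) = -18 - 42/c + 6*d (G(c, d) = -18 + 6*(d/1 - 7/c) = -18 + 6*(d*1 - 7/c) = -18 + 6*(d - 7/c) = -18 + (-42/c + 6*d) = -18 - 42/c + 6*d)
-75 + (G(12, 1)/29 - 109/l)*375 = -75 + ((-18 - 42/12 + 6*1)/29 - 109/(-57))*375 = -75 + ((-18 - 42*1/12 + 6)*(1/29) - 109*(-1/57))*375 = -75 + ((-18 - 7/2 + 6)*(1/29) + 109/57)*375 = -75 + (-31/2*1/29 + 109/57)*375 = -75 + (-31/58 + 109/57)*375 = -75 + (4555/3306)*375 = -75 + 569375/1102 = 486725/1102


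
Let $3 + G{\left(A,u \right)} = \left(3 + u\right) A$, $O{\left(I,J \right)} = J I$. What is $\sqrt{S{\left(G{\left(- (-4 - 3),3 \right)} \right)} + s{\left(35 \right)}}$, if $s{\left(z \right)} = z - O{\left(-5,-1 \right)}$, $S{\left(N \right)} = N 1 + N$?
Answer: $6 \sqrt{3} \approx 10.392$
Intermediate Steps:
$O{\left(I,J \right)} = I J$
$G{\left(A,u \right)} = -3 + A \left(3 + u\right)$ ($G{\left(A,u \right)} = -3 + \left(3 + u\right) A = -3 + A \left(3 + u\right)$)
$S{\left(N \right)} = 2 N$ ($S{\left(N \right)} = N + N = 2 N$)
$s{\left(z \right)} = -5 + z$ ($s{\left(z \right)} = z - \left(-5\right) \left(-1\right) = z - 5 = -5 + z$)
$\sqrt{S{\left(G{\left(- (-4 - 3),3 \right)} \right)} + s{\left(35 \right)}} = \sqrt{2 \left(-3 + 3 \left(- (-4 - 3)\right) + - (-4 - 3) 3\right) + \left(-5 + 35\right)} = \sqrt{2 \left(-3 + 3 \left(\left(-1\right) \left(-7\right)\right) + \left(-1\right) \left(-7\right) 3\right) + 30} = \sqrt{2 \left(-3 + 3 \cdot 7 + 7 \cdot 3\right) + 30} = \sqrt{2 \left(-3 + 21 + 21\right) + 30} = \sqrt{2 \cdot 39 + 30} = \sqrt{78 + 30} = \sqrt{108} = 6 \sqrt{3}$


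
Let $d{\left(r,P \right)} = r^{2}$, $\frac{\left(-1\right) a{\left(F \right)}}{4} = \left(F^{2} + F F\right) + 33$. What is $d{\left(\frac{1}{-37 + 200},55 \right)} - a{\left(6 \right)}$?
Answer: $\frac{11158981}{26569} \approx 420.0$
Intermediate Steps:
$a{\left(F \right)} = -132 - 8 F^{2}$ ($a{\left(F \right)} = - 4 \left(\left(F^{2} + F F\right) + 33\right) = - 4 \left(\left(F^{2} + F^{2}\right) + 33\right) = - 4 \left(2 F^{2} + 33\right) = - 4 \left(33 + 2 F^{2}\right) = -132 - 8 F^{2}$)
$d{\left(\frac{1}{-37 + 200},55 \right)} - a{\left(6 \right)} = \left(\frac{1}{-37 + 200}\right)^{2} - \left(-132 - 8 \cdot 6^{2}\right) = \left(\frac{1}{163}\right)^{2} - \left(-132 - 288\right) = \frac{1}{26569} - -420 = \frac{1}{26569} + 420 = \frac{11158981}{26569}$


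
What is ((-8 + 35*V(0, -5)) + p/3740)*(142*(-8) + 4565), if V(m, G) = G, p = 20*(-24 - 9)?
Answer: -10677906/17 ≈ -6.2811e+5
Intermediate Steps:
p = -660 (p = 20*(-33) = -660)
((-8 + 35*V(0, -5)) + p/3740)*(142*(-8) + 4565) = ((-8 + 35*(-5)) - 660/3740)*(142*(-8) + 4565) = ((-8 - 175) - 660*1/3740)*(-1136 + 4565) = (-183 - 3/17)*3429 = -3114/17*3429 = -10677906/17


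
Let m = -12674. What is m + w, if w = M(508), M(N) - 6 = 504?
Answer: -12164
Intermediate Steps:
M(N) = 510 (M(N) = 6 + 504 = 510)
w = 510
m + w = -12674 + 510 = -12164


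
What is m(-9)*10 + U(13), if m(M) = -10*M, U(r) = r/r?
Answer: 901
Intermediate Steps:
U(r) = 1
m(-9)*10 + U(13) = -10*(-9)*10 + 1 = 90*10 + 1 = 900 + 1 = 901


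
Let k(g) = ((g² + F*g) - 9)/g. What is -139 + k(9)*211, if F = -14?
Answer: -1405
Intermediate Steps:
k(g) = (-9 + g² - 14*g)/g (k(g) = ((g² - 14*g) - 9)/g = (-9 + g² - 14*g)/g)
-139 + k(9)*211 = -139 + (-14 + 9 - 9/9)*211 = -139 + (-14 + 9 - 9*⅑)*211 = -139 + (-14 + 9 - 1)*211 = -139 - 6*211 = -139 - 1266 = -1405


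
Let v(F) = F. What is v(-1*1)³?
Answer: -1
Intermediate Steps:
v(-1*1)³ = (-1*1)³ = (-1)³ = -1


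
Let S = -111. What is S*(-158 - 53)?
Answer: 23421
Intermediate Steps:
S*(-158 - 53) = -111*(-158 - 53) = -111*(-211) = 23421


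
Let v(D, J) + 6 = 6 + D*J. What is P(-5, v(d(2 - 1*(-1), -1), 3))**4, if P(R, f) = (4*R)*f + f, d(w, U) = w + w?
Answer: 13680577296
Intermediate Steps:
d(w, U) = 2*w
v(D, J) = D*J (v(D, J) = -6 + (6 + D*J) = D*J)
P(R, f) = f + 4*R*f (P(R, f) = 4*R*f + f = f + 4*R*f)
P(-5, v(d(2 - 1*(-1), -1), 3))**4 = (((2*(2 - 1*(-1)))*3)*(1 + 4*(-5)))**4 = (((2*(2 + 1))*3)*(1 - 20))**4 = (((2*3)*3)*(-19))**4 = ((6*3)*(-19))**4 = (18*(-19))**4 = (-342)**4 = 13680577296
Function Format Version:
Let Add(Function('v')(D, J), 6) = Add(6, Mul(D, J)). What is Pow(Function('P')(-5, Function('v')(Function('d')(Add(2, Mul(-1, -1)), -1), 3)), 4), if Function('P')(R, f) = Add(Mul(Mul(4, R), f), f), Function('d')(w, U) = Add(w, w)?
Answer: 13680577296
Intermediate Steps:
Function('d')(w, U) = Mul(2, w)
Function('v')(D, J) = Mul(D, J) (Function('v')(D, J) = Add(-6, Add(6, Mul(D, J))) = Mul(D, J))
Function('P')(R, f) = Add(f, Mul(4, R, f)) (Function('P')(R, f) = Add(Mul(4, R, f), f) = Add(f, Mul(4, R, f)))
Pow(Function('P')(-5, Function('v')(Function('d')(Add(2, Mul(-1, -1)), -1), 3)), 4) = Pow(Mul(Mul(Mul(2, Add(2, Mul(-1, -1))), 3), Add(1, Mul(4, -5))), 4) = Pow(Mul(Mul(Mul(2, Add(2, 1)), 3), Add(1, -20)), 4) = Pow(Mul(Mul(Mul(2, 3), 3), -19), 4) = Pow(Mul(Mul(6, 3), -19), 4) = Pow(Mul(18, -19), 4) = Pow(-342, 4) = 13680577296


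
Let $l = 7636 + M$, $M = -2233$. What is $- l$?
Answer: $-5403$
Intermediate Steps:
$l = 5403$ ($l = 7636 - 2233 = 5403$)
$- l = \left(-1\right) 5403 = -5403$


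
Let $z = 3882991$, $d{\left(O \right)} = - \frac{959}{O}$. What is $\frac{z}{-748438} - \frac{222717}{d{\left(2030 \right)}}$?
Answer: $\frac{48339529183573}{102536006} \approx 4.7144 \cdot 10^{5}$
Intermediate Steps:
$\frac{z}{-748438} - \frac{222717}{d{\left(2030 \right)}} = \frac{3882991}{-748438} - \frac{222717}{\left(-959\right) \frac{1}{2030}} = 3882991 \left(- \frac{1}{748438}\right) - \frac{222717}{\left(-959\right) \frac{1}{2030}} = - \frac{3882991}{748438} - \frac{222717}{- \frac{137}{290}} = - \frac{3882991}{748438} - - \frac{64587930}{137} = - \frac{3882991}{748438} + \frac{64587930}{137} = \frac{48339529183573}{102536006}$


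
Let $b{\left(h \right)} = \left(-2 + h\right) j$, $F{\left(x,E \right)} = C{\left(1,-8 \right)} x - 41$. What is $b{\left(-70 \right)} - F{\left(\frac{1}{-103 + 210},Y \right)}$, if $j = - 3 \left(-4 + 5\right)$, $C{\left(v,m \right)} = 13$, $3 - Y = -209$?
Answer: $\frac{27486}{107} \approx 256.88$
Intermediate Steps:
$Y = 212$ ($Y = 3 - -209 = 3 + 209 = 212$)
$j = -3$ ($j = \left(-3\right) 1 = -3$)
$F{\left(x,E \right)} = -41 + 13 x$ ($F{\left(x,E \right)} = 13 x - 41 = -41 + 13 x$)
$b{\left(h \right)} = 6 - 3 h$ ($b{\left(h \right)} = \left(-2 + h\right) \left(-3\right) = 6 - 3 h$)
$b{\left(-70 \right)} - F{\left(\frac{1}{-103 + 210},Y \right)} = \left(6 - -210\right) - \left(-41 + \frac{13}{-103 + 210}\right) = \left(6 + 210\right) - \left(-41 + \frac{13}{107}\right) = 216 - \left(-41 + 13 \cdot \frac{1}{107}\right) = 216 - \left(-41 + \frac{13}{107}\right) = 216 - - \frac{4374}{107} = 216 + \frac{4374}{107} = \frac{27486}{107}$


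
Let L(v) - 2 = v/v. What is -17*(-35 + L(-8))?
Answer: 544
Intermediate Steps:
L(v) = 3 (L(v) = 2 + v/v = 2 + 1 = 3)
-17*(-35 + L(-8)) = -17*(-35 + 3) = -17*(-32) = 544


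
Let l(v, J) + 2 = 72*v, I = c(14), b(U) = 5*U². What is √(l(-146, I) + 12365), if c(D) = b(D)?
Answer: √1851 ≈ 43.023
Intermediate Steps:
c(D) = 5*D²
I = 980 (I = 5*14² = 5*196 = 980)
l(v, J) = -2 + 72*v
√(l(-146, I) + 12365) = √((-2 + 72*(-146)) + 12365) = √((-2 - 10512) + 12365) = √(-10514 + 12365) = √1851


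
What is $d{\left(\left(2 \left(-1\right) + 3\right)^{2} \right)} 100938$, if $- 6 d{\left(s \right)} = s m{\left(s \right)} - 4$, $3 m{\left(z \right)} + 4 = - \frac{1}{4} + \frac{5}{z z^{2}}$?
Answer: $\frac{252345}{4} \approx 63086.0$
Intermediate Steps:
$m{\left(z \right)} = - \frac{17}{12} + \frac{5}{3 z^{3}}$ ($m{\left(z \right)} = - \frac{4}{3} + \frac{- \frac{1}{4} + \frac{5}{z z^{2}}}{3} = - \frac{4}{3} + \frac{\left(-1\right) \frac{1}{4} + \frac{5}{z^{3}}}{3} = - \frac{4}{3} + \frac{- \frac{1}{4} + \frac{5}{z^{3}}}{3} = - \frac{4}{3} - \left(\frac{1}{12} - \frac{5}{3 z^{3}}\right) = - \frac{17}{12} + \frac{5}{3 z^{3}}$)
$d{\left(s \right)} = \frac{2}{3} - \frac{s \left(- \frac{17}{12} + \frac{5}{3 s^{3}}\right)}{6}$ ($d{\left(s \right)} = - \frac{s \left(- \frac{17}{12} + \frac{5}{3 s^{3}}\right) - 4}{6} = - \frac{-4 + s \left(- \frac{17}{12} + \frac{5}{3 s^{3}}\right)}{6} = \frac{2}{3} - \frac{s \left(- \frac{17}{12} + \frac{5}{3 s^{3}}\right)}{6}$)
$d{\left(\left(2 \left(-1\right) + 3\right)^{2} \right)} 100938 = \left(\frac{2}{3} - \frac{5}{18 \left(2 \left(-1\right) + 3\right)^{4}} + \frac{17 \left(2 \left(-1\right) + 3\right)^{2}}{72}\right) 100938 = \left(\frac{2}{3} - \frac{5}{18 \left(-2 + 3\right)^{4}} + \frac{17 \left(-2 + 3\right)^{2}}{72}\right) 100938 = \left(\frac{2}{3} - \frac{5}{18 \cdot 1} + \frac{17 \cdot 1^{2}}{72}\right) 100938 = \left(\frac{2}{3} - \frac{5}{18 \cdot 1} + \frac{17}{72} \cdot 1\right) 100938 = \left(\frac{2}{3} - \frac{5}{18} + \frac{17}{72}\right) 100938 = \frac{5}{8} \cdot 100938 = \frac{252345}{4}$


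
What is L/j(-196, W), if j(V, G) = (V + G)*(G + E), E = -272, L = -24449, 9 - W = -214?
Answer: 24449/1323 ≈ 18.480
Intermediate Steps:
W = 223 (W = 9 - 1*(-214) = 9 + 214 = 223)
j(V, G) = (-272 + G)*(G + V) (j(V, G) = (V + G)*(G - 272) = (G + V)*(-272 + G) = (-272 + G)*(G + V))
L/j(-196, W) = -24449/(223² - 272*223 - 272*(-196) + 223*(-196)) = -24449/(49729 - 60656 + 53312 - 43708) = -24449/(-1323) = -24449*(-1/1323) = 24449/1323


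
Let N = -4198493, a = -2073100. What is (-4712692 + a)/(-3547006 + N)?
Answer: 6785792/7745499 ≈ 0.87609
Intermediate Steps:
(-4712692 + a)/(-3547006 + N) = (-4712692 - 2073100)/(-3547006 - 4198493) = -6785792/(-7745499) = -6785792*(-1/7745499) = 6785792/7745499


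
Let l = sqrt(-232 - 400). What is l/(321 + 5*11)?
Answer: I*sqrt(158)/188 ≈ 0.066861*I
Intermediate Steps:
l = 2*I*sqrt(158) (l = sqrt(-632) = 2*I*sqrt(158) ≈ 25.14*I)
l/(321 + 5*11) = (2*I*sqrt(158))/(321 + 5*11) = (2*I*sqrt(158))/(321 + 55) = (2*I*sqrt(158))/376 = (2*I*sqrt(158))*(1/376) = I*sqrt(158)/188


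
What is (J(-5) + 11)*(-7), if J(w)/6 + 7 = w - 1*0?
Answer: 427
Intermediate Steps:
J(w) = -42 + 6*w (J(w) = -42 + 6*(w - 1*0) = -42 + 6*(w + 0) = -42 + 6*w)
(J(-5) + 11)*(-7) = ((-42 + 6*(-5)) + 11)*(-7) = ((-42 - 30) + 11)*(-7) = (-72 + 11)*(-7) = -61*(-7) = 427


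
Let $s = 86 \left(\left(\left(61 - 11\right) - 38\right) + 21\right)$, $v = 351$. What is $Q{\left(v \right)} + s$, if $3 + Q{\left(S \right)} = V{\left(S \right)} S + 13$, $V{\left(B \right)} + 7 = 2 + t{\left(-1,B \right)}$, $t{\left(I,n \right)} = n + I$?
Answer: $123943$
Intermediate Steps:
$t{\left(I,n \right)} = I + n$
$V{\left(B \right)} = -6 + B$ ($V{\left(B \right)} = -7 + \left(2 + \left(-1 + B\right)\right) = -7 + \left(1 + B\right) = -6 + B$)
$Q{\left(S \right)} = 10 + S \left(-6 + S\right)$ ($Q{\left(S \right)} = -3 + \left(\left(-6 + S\right) S + 13\right) = -3 + \left(S \left(-6 + S\right) + 13\right) = -3 + \left(13 + S \left(-6 + S\right)\right) = 10 + S \left(-6 + S\right)$)
$s = 2838$ ($s = 86 \left(\left(50 - 38\right) + 21\right) = 86 \left(12 + 21\right) = 86 \cdot 33 = 2838$)
$Q{\left(v \right)} + s = \left(10 + 351 \left(-6 + 351\right)\right) + 2838 = \left(10 + 351 \cdot 345\right) + 2838 = \left(10 + 121095\right) + 2838 = 121105 + 2838 = 123943$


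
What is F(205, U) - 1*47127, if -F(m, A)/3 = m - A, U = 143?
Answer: -47313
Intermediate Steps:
F(m, A) = -3*m + 3*A (F(m, A) = -3*(m - A) = -3*m + 3*A)
F(205, U) - 1*47127 = (-3*205 + 3*143) - 1*47127 = (-615 + 429) - 47127 = -186 - 47127 = -47313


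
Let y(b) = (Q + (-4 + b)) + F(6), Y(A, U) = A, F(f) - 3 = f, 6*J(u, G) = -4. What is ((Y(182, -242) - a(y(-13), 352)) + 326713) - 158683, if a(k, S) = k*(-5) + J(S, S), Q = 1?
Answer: 504533/3 ≈ 1.6818e+5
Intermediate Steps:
J(u, G) = -⅔ (J(u, G) = (⅙)*(-4) = -⅔)
F(f) = 3 + f
y(b) = 6 + b (y(b) = (1 + (-4 + b)) + (3 + 6) = (-3 + b) + 9 = 6 + b)
a(k, S) = -⅔ - 5*k (a(k, S) = k*(-5) - ⅔ = -5*k - ⅔ = -⅔ - 5*k)
((Y(182, -242) - a(y(-13), 352)) + 326713) - 158683 = ((182 - (-⅔ - 5*(6 - 13))) + 326713) - 158683 = ((182 - (-⅔ - 5*(-7))) + 326713) - 158683 = ((182 - (-⅔ + 35)) + 326713) - 158683 = ((182 - 1*103/3) + 326713) - 158683 = ((182 - 103/3) + 326713) - 158683 = (443/3 + 326713) - 158683 = 980582/3 - 158683 = 504533/3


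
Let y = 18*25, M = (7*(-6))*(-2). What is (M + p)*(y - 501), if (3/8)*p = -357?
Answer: 44268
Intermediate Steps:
p = -952 (p = (8/3)*(-357) = -952)
M = 84 (M = -42*(-2) = 84)
y = 450
(M + p)*(y - 501) = (84 - 952)*(450 - 501) = -868*(-51) = 44268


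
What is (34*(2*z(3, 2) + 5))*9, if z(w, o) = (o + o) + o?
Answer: 5202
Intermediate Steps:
z(w, o) = 3*o (z(w, o) = 2*o + o = 3*o)
(34*(2*z(3, 2) + 5))*9 = (34*(2*(3*2) + 5))*9 = (34*(2*6 + 5))*9 = (34*(12 + 5))*9 = (34*17)*9 = 578*9 = 5202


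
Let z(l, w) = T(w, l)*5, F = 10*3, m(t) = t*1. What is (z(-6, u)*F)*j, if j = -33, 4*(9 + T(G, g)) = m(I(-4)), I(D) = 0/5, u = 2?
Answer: 44550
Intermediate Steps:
I(D) = 0 (I(D) = 0*(1/5) = 0)
m(t) = t
T(G, g) = -9 (T(G, g) = -9 + (1/4)*0 = -9 + 0 = -9)
F = 30
z(l, w) = -45 (z(l, w) = -9*5 = -45)
(z(-6, u)*F)*j = -45*30*(-33) = -1350*(-33) = 44550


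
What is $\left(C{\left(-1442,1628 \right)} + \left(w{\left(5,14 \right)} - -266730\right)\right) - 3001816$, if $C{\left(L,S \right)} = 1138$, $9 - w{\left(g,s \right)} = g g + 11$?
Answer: $-2733975$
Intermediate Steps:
$w{\left(g,s \right)} = -2 - g^{2}$ ($w{\left(g,s \right)} = 9 - \left(g g + 11\right) = 9 - \left(g^{2} + 11\right) = 9 - \left(11 + g^{2}\right) = -2 - g^{2}$)
$\left(C{\left(-1442,1628 \right)} + \left(w{\left(5,14 \right)} - -266730\right)\right) - 3001816 = \left(1138 - -266703\right) - 3001816 = \left(1138 + \left(\left(-2 - 25\right) + 266730\right)\right) - 3001816 = \left(1138 + \left(-27 + 266730\right)\right) - 3001816 = \left(1138 + 266703\right) - 3001816 = 267841 - 3001816 = -2733975$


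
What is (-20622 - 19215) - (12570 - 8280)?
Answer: -44127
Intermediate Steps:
(-20622 - 19215) - (12570 - 8280) = -39837 - 1*4290 = -39837 - 4290 = -44127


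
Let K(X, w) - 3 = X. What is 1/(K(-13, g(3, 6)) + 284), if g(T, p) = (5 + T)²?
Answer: 1/274 ≈ 0.0036496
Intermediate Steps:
K(X, w) = 3 + X
1/(K(-13, g(3, 6)) + 284) = 1/((3 - 13) + 284) = 1/(-10 + 284) = 1/274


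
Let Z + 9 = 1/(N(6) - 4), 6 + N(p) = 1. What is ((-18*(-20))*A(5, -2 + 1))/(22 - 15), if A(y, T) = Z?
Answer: -3280/7 ≈ -468.57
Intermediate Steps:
N(p) = -5 (N(p) = -6 + 1 = -5)
Z = -82/9 (Z = -9 + 1/(-5 - 4) = -9 + 1/(-9) = -9 - ⅑ = -82/9 ≈ -9.1111)
A(y, T) = -82/9
((-18*(-20))*A(5, -2 + 1))/(22 - 15) = (-18*(-20)*(-82/9))/(22 - 15) = (360*(-82/9))/7 = -3280*⅐ = -3280/7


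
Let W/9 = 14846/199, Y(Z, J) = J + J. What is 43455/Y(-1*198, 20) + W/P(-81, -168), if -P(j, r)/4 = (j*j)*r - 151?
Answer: 1906609259319/1755019208 ≈ 1086.4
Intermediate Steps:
Y(Z, J) = 2*J
W = 133614/199 (W = 9*(14846/199) = 133614/199 ≈ 671.43)
P(j, r) = 604 - 4*r*j**2 (P(j, r) = -4*((j*j)*r - 151) = -4*(j**2*r - 151) = -4*(r*j**2 - 151) = -4*(-151 + r*j**2) = 604 - 4*r*j**2)
43455/Y(-1*198, 20) + W/P(-81, -168) = 43455/((2*20)) + 133614/(199*(604 - 4*(-168)*(-81)**2)) = 43455/40 + 133614/(199*(604 - 4*(-168)*6561)) = 43455*(1/40) + 133614/(199*(604 + 4408992)) = 8691/8 + (133614/199)/4409596 = 8691/8 + (133614/199)*(1/4409596) = 8691/8 + 66807/438754802 = 1906609259319/1755019208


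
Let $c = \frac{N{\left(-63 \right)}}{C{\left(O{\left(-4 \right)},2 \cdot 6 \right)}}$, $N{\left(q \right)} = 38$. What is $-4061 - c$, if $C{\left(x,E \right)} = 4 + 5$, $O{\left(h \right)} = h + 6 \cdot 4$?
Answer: $- \frac{36587}{9} \approx -4065.2$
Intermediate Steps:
$O{\left(h \right)} = 24 + h$ ($O{\left(h \right)} = h + 24 = 24 + h$)
$C{\left(x,E \right)} = 9$
$c = \frac{38}{9} \approx 4.2222$
$-4061 - c = -4061 - \frac{38}{9} = - \frac{36587}{9}$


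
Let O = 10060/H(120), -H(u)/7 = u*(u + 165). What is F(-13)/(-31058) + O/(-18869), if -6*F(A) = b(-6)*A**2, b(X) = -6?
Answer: -9538760999/1753704955485 ≈ -0.0054392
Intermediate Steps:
H(u) = -7*u*(165 + u) (H(u) = -7*u*(u + 165) = -7*u*(165 + u))
O = -503/11970 (O = 10060/((-7*120*(165 + 120))) = 10060/((-7*120*285)) = 10060/(-239400) = 10060*(-1/239400) = -503/11970 ≈ -0.042022)
F(A) = A**2 (F(A) = -(-1)*A**2 = A**2)
F(-13)/(-31058) + O/(-18869) = (-13)**2/(-31058) - 503/11970/(-18869) = 169*(-1/31058) - 503/11970*(-1/18869) = -169/31058 + 503/225861930 = -9538760999/1753704955485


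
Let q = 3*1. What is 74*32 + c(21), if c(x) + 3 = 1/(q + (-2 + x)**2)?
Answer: 860861/364 ≈ 2365.0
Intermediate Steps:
q = 3
c(x) = -3 + 1/(3 + (-2 + x)**2)
74*32 + c(21) = 74*32 + (-8 - 3*(-2 + 21)**2)/(3 + (-2 + 21)**2) = 2368 + (-8 - 3*19**2)/(3 + 19**2) = 2368 + (-8 - 3*361)/(3 + 361) = 2368 + (-8 - 1083)/364 = 2368 + (1/364)*(-1091) = 2368 - 1091/364 = 860861/364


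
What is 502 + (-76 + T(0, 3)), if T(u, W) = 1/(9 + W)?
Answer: 5113/12 ≈ 426.08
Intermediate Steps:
502 + (-76 + T(0, 3)) = 502 + (-76 + 1/(9 + 3)) = 502 + (-76 + 1/12) = 502 - 911/12 = 5113/12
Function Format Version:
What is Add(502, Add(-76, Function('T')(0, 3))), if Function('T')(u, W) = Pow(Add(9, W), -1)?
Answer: Rational(5113, 12) ≈ 426.08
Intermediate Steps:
Add(502, Add(-76, Function('T')(0, 3))) = Add(502, Add(-76, Pow(Add(9, 3), -1))) = Add(502, Add(-76, Pow(12, -1))) = Add(502, Add(-76, Rational(1, 12))) = Add(502, Rational(-911, 12)) = Rational(5113, 12)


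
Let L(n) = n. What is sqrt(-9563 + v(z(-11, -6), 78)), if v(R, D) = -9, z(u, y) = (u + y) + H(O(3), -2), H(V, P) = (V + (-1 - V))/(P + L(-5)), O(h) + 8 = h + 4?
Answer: 2*I*sqrt(2393) ≈ 97.837*I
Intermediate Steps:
O(h) = -4 + h (O(h) = -8 + (h + 4) = -8 + (4 + h) = -4 + h)
H(V, P) = -1/(-5 + P) (H(V, P) = (V + (-1 - V))/(P - 5) = -1/(-5 + P))
z(u, y) = 1/7 + u + y (z(u, y) = (u + y) - 1/(-5 - 2) = (u + y) - 1/(-7) = (u + y) - 1*(-1/7) = (u + y) + 1/7 = 1/7 + u + y)
sqrt(-9563 + v(z(-11, -6), 78)) = sqrt(-9563 - 9) = sqrt(-9572) = 2*I*sqrt(2393)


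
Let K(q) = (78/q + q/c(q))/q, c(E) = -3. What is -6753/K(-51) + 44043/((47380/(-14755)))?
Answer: 21298223217/2492188 ≈ 8546.0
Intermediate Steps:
K(q) = (78/q - q/3)/q (K(q) = (78/q + q/(-3))/q = (78/q + q*(-⅓))/q = (78/q - q/3)/q)
-6753/K(-51) + 44043/((47380/(-14755))) = -6753/(-⅓ + 78/(-51)²) + 44043/((47380/(-14755))) = -6753/(-⅓ + 78*(1/2601)) + 44043/((47380*(-1/14755))) = -6753/(-⅓ + 26/867) + 44043/(-9476/2951) = -6753/(-263/867) + 44043*(-2951/9476) = -6753*(-867/263) - 129970893/9476 = 5854851/263 - 129970893/9476 = 21298223217/2492188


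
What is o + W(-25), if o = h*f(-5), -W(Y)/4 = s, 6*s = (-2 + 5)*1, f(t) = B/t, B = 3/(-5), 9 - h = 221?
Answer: -686/25 ≈ -27.440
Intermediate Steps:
h = -212 (h = 9 - 1*221 = 9 - 221 = -212)
B = -3/5 (B = 3*(-1/5) = -3/5 ≈ -0.60000)
f(t) = -3/(5*t)
s = 1/2 (s = ((-2 + 5)*1)/6 = (3*1)/6 = (1/6)*3 = 1/2 ≈ 0.50000)
W(Y) = -2 (W(Y) = -4*1/2 = -2)
o = -636/25 (o = -(-636)/(5*(-5)) = -(-636)*(-1)/(5*5) = -212*3/25 = -636/25 ≈ -25.440)
o + W(-25) = -636/25 - 2 = -686/25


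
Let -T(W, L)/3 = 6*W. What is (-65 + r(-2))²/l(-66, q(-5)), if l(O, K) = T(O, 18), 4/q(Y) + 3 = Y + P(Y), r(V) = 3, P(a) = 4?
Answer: 961/297 ≈ 3.2357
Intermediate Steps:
T(W, L) = -18*W
q(Y) = 4/(1 + Y) (q(Y) = 4/(-3 + (Y + 4)) = 4/(-3 + (4 + Y)) = 4/(1 + Y))
l(O, K) = -18*O
(-65 + r(-2))²/l(-66, q(-5)) = (-65 + 3)²/((-18*(-66))) = (-62)²/1188 = 3844*(1/1188) = 961/297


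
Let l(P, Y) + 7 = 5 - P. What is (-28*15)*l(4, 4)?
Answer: 2520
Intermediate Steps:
l(P, Y) = -2 - P (l(P, Y) = -7 + (5 - P) = -2 - P)
(-28*15)*l(4, 4) = (-28*15)*(-2 - 1*4) = -420*(-2 - 4) = -420*(-6) = 2520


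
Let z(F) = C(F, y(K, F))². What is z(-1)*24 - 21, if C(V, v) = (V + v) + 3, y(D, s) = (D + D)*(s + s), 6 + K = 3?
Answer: 4683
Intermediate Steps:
K = -3 (K = -6 + 3 = -3)
y(D, s) = 4*D*s (y(D, s) = (2*D)*(2*s) = 4*D*s)
C(V, v) = 3 + V + v
z(F) = (3 - 11*F)² (z(F) = (3 + F + 4*(-3)*F)² = (3 + F - 12*F)² = (3 - 11*F)²)
z(-1)*24 - 21 = (-3 + 11*(-1))²*24 - 21 = (-3 - 11)²*24 - 21 = (-14)²*24 - 21 = 196*24 - 21 = 4704 - 21 = 4683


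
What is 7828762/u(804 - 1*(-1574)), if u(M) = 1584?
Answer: 3914381/792 ≈ 4942.4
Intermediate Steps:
7828762/u(804 - 1*(-1574)) = 7828762/1584 = 7828762*(1/1584) = 3914381/792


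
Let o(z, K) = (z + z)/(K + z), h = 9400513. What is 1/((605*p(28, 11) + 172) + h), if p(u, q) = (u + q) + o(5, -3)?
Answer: 1/9427305 ≈ 1.0607e-7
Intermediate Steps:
o(z, K) = 2*z/(K + z) (o(z, K) = (2*z)/(K + z) = 2*z/(K + z))
p(u, q) = 5 + q + u (p(u, q) = (u + q) + 2*5/(-3 + 5) = (q + u) + 2*5/2 = (q + u) + 2*5*(½) = (q + u) + 5 = 5 + q + u)
1/((605*p(28, 11) + 172) + h) = 1/((605*(5 + 11 + 28) + 172) + 9400513) = 1/((605*44 + 172) + 9400513) = 1/((26620 + 172) + 9400513) = 1/(26792 + 9400513) = 1/9427305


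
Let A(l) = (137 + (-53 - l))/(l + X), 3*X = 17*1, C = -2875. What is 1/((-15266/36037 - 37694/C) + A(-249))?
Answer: 15126530750/171214829763 ≈ 0.088348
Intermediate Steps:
X = 17/3 (X = (17*1)/3 = (⅓)*17 = 17/3 ≈ 5.6667)
A(l) = (84 - l)/(17/3 + l) (A(l) = (137 + (-53 - l))/(l + 17/3) = (84 - l)/(17/3 + l))
1/((-15266/36037 - 37694/C) + A(-249)) = 1/((-15266/36037 - 37694/(-2875)) + 3*(84 - 1*(-249))/(17 + 3*(-249))) = 1/((-15266*1/36037 - 37694*(-1/2875)) + 3*(84 + 249)/(17 - 747)) = 1/((-15266/36037 + 37694/2875) + 3*333/(-730)) = 1/(1314488928/103606375 + 3*(-1/730)*333) = 1/(1314488928/103606375 - 999/730) = 1/(171214829763/15126530750) = 15126530750/171214829763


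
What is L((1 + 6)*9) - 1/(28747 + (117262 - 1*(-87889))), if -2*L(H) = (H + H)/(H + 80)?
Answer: -14735717/33447414 ≈ -0.44056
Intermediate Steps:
L(H) = -H/(80 + H) (L(H) = -(H + H)/(2*(H + 80)) = -2*H/(2*(80 + H)) = -H/(80 + H))
L((1 + 6)*9) - 1/(28747 + (117262 - 1*(-87889))) = -(1 + 6)*9/(80 + (1 + 6)*9) - 1/(28747 + (117262 - 1*(-87889))) = -7*9/(80 + 7*9) - 1/(28747 + (117262 + 87889)) = -1*63/(80 + 63) - 1/(28747 + 205151) = -1*63/143 - 1/233898 = -1*63*1/143 - 1*1/233898 = -63/143 - 1/233898 = -14735717/33447414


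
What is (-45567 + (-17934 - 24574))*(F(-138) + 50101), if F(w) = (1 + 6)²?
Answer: -4416961250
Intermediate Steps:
F(w) = 49 (F(w) = 7² = 49)
(-45567 + (-17934 - 24574))*(F(-138) + 50101) = (-45567 + (-17934 - 24574))*(49 + 50101) = (-45567 - 42508)*50150 = -88075*50150 = -4416961250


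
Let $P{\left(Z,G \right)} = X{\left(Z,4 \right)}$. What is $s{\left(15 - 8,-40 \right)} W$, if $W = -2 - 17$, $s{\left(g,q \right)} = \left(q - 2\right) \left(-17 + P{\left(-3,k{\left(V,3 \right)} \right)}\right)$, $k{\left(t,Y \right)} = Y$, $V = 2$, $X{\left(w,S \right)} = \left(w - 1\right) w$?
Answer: $-3990$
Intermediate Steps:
$X{\left(w,S \right)} = w \left(-1 + w\right)$ ($X{\left(w,S \right)} = \left(-1 + w\right) w = w \left(-1 + w\right)$)
$P{\left(Z,G \right)} = Z \left(-1 + Z\right)$
$s{\left(g,q \right)} = 10 - 5 q$ ($s{\left(g,q \right)} = \left(q - 2\right) \left(-17 - 3 \left(-1 - 3\right)\right) = \left(-2 + q\right) \left(-17 - -12\right) = \left(-2 + q\right) \left(-17 + 12\right) = \left(-2 + q\right) \left(-5\right) = 10 - 5 q$)
$W = -19$
$s{\left(15 - 8,-40 \right)} W = \left(10 - -200\right) \left(-19\right) = \left(10 + 200\right) \left(-19\right) = 210 \left(-19\right) = -3990$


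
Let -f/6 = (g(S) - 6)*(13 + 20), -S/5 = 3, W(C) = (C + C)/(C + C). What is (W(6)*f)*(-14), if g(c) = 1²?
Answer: -13860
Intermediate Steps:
W(C) = 1 (W(C) = (2*C)/((2*C)) = (2*C)*(1/(2*C)) = 1)
S = -15 (S = -5*3 = -15)
g(c) = 1
f = 990 (f = -6*(1 - 6)*(13 + 20) = -(-30)*33 = -6*(-165) = 990)
(W(6)*f)*(-14) = (1*990)*(-14) = 990*(-14) = -13860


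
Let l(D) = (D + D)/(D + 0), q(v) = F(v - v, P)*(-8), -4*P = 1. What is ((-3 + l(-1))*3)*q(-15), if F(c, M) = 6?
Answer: 144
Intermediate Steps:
P = -¼ (P = -¼*1 = -¼ ≈ -0.25000)
q(v) = -48 (q(v) = 6*(-8) = -48)
l(D) = 2 (l(D) = (2*D)/D = 2)
((-3 + l(-1))*3)*q(-15) = ((-3 + 2)*3)*(-48) = -1*3*(-48) = -3*(-48) = 144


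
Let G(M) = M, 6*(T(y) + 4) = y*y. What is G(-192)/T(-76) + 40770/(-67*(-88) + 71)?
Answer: 1053866/158899 ≈ 6.6323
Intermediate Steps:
T(y) = -4 + y²/6 (T(y) = -4 + (y*y)/6 = -4 + y²/6)
G(-192)/T(-76) + 40770/(-67*(-88) + 71) = -192/(-4 + (⅙)*(-76)²) + 40770/(-67*(-88) + 71) = -192/(-4 + (⅙)*5776) + 40770/(5896 + 71) = -192/(-4 + 2888/3) + 40770/5967 = -192/2876/3 + 40770*(1/5967) = -192*3/2876 + 1510/221 = -144/719 + 1510/221 = 1053866/158899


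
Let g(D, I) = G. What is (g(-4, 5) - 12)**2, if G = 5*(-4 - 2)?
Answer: 1764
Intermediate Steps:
G = -30 (G = 5*(-6) = -30)
g(D, I) = -30
(g(-4, 5) - 12)**2 = (-30 - 12)**2 = (-42)**2 = 1764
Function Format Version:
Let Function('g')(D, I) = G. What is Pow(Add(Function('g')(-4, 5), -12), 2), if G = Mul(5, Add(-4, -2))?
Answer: 1764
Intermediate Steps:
G = -30 (G = Mul(5, -6) = -30)
Function('g')(D, I) = -30
Pow(Add(Function('g')(-4, 5), -12), 2) = Pow(Add(-30, -12), 2) = Pow(-42, 2) = 1764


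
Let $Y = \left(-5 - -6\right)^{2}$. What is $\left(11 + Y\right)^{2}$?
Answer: $144$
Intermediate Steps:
$Y = 1$ ($Y = \left(-5 + 6\right)^{2} = 1^{2} = 1$)
$\left(11 + Y\right)^{2} = \left(11 + 1\right)^{2} = 12^{2} = 144$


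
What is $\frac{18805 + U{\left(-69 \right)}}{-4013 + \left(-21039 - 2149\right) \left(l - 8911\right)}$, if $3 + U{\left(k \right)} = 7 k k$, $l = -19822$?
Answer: $\frac{52129}{666256791} \approx 7.8242 \cdot 10^{-5}$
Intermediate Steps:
$U{\left(k \right)} = -3 + 7 k^{2}$ ($U{\left(k \right)} = -3 + 7 k k = -3 + 7 k^{2}$)
$\frac{18805 + U{\left(-69 \right)}}{-4013 + \left(-21039 - 2149\right) \left(l - 8911\right)} = \frac{18805 - \left(3 - 7 \left(-69\right)^{2}\right)}{-4013 + \left(-21039 - 2149\right) \left(-19822 - 8911\right)} = \frac{18805 + \left(-3 + 7 \cdot 4761\right)}{-4013 - -666260804} = \frac{18805 + \left(-3 + 33327\right)}{-4013 + 666260804} = \frac{18805 + 33324}{666256791} = 52129 \cdot \frac{1}{666256791} = \frac{52129}{666256791}$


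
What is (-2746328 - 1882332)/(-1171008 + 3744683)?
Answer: -925732/514735 ≈ -1.7985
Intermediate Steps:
(-2746328 - 1882332)/(-1171008 + 3744683) = -4628660/2573675 = -4628660*1/2573675 = -925732/514735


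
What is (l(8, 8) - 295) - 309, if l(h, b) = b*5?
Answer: -564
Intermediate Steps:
l(h, b) = 5*b
(l(8, 8) - 295) - 309 = (5*8 - 295) - 309 = (40 - 295) - 309 = -255 - 309 = -564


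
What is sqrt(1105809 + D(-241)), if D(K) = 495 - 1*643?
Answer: sqrt(1105661) ≈ 1051.5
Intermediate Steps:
D(K) = -148 (D(K) = 495 - 643 = -148)
sqrt(1105809 + D(-241)) = sqrt(1105809 - 148) = sqrt(1105661)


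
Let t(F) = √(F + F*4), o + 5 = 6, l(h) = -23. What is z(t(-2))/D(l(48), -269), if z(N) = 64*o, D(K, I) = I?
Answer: -64/269 ≈ -0.23792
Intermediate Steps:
o = 1 (o = -5 + 6 = 1)
t(F) = √5*√F (t(F) = √(F + 4*F) = √(5*F) = √5*√F)
z(N) = 64 (z(N) = 64*1 = 64)
z(t(-2))/D(l(48), -269) = 64/(-269) = 64*(-1/269) = -64/269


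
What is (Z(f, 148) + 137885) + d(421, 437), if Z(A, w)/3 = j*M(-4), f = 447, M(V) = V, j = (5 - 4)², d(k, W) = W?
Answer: 138310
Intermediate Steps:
j = 1 (j = 1² = 1)
Z(A, w) = -12 (Z(A, w) = 3*(1*(-4)) = 3*(-4) = -12)
(Z(f, 148) + 137885) + d(421, 437) = (-12 + 137885) + 437 = 137873 + 437 = 138310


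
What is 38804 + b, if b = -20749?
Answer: 18055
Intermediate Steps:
38804 + b = 38804 - 20749 = 18055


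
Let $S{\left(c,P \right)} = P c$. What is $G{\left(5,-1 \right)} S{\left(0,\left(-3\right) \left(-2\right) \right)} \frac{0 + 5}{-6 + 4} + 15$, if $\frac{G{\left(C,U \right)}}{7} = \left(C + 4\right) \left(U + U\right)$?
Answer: $15$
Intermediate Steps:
$G{\left(C,U \right)} = 14 U \left(4 + C\right)$ ($G{\left(C,U \right)} = 7 \left(C + 4\right) \left(U + U\right) = 7 \left(4 + C\right) 2 U = 7 \cdot 2 U \left(4 + C\right) = 14 U \left(4 + C\right)$)
$G{\left(5,-1 \right)} S{\left(0,\left(-3\right) \left(-2\right) \right)} \frac{0 + 5}{-6 + 4} + 15 = 14 \left(-1\right) \left(4 + 5\right) \left(-3\right) \left(-2\right) 0 \frac{0 + 5}{-6 + 4} + 15 = 14 \left(-1\right) 9 \cdot 6 \cdot 0 \frac{5}{-2} + 15 = \left(-126\right) 0 \cdot 5 \left(- \frac{1}{2}\right) + 15 = 0 \left(- \frac{5}{2}\right) + 15 = 0 + 15 = 15$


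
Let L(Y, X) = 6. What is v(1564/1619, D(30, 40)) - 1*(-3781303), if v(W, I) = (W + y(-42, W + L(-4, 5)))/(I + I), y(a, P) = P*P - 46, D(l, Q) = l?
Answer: 297342123159487/78634830 ≈ 3.7813e+6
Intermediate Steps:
y(a, P) = -46 + P² (y(a, P) = P² - 46 = -46 + P²)
v(W, I) = (-46 + W + (6 + W)²)/(2*I) (v(W, I) = (W + (-46 + (W + 6)²))/(I + I) = (W + (-46 + (6 + W)²))/((2*I)) = (-46 + W + (6 + W)²)*(1/(2*I)) = (-46 + W + (6 + W)²)/(2*I))
v(1564/1619, D(30, 40)) - 1*(-3781303) = (½)*(-46 + 1564/1619 + (6 + 1564/1619)²)/30 - 1*(-3781303) = (½)*(1/30)*(-46 + 1564*(1/1619) + (6 + 1564*(1/1619))²) + 3781303 = (½)*(1/30)*(-46 + 1564/1619 + (6 + 1564/1619)²) + 3781303 = (½)*(1/30)*(-46 + 1564/1619 + (11278/1619)²) + 3781303 = (½)*(1/30)*(-46 + 1564/1619 + 127193284/2621161) + 3781303 = (½)*(1/30)*(9151994/2621161) + 3781303 = 4575997/78634830 + 3781303 = 297342123159487/78634830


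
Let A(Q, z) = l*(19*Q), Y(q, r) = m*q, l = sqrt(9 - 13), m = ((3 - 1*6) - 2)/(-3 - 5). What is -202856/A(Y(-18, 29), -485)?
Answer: -405712*I/855 ≈ -474.52*I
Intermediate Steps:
m = 5/8 (m = ((3 - 6) - 2)/(-8) = (-3 - 2)*(-1/8) = -5*(-1/8) = 5/8 ≈ 0.62500)
l = 2*I (l = sqrt(-4) = 2*I ≈ 2.0*I)
Y(q, r) = 5*q/8
A(Q, z) = 38*I*Q (A(Q, z) = (2*I)*(19*Q) = 38*I*Q)
-202856/A(Y(-18, 29), -485) = -202856*2*I/855 = -405712*I/855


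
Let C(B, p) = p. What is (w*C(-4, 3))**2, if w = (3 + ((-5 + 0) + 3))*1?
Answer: 9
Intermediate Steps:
w = 1 (w = (3 + (-5 + 3))*1 = (3 - 2)*1 = 1*1 = 1)
(w*C(-4, 3))**2 = (1*3)**2 = 3**2 = 9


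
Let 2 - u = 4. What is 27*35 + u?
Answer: 943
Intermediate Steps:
u = -2 (u = 2 - 1*4 = 2 - 4 = -2)
27*35 + u = 27*35 - 2 = 945 - 2 = 943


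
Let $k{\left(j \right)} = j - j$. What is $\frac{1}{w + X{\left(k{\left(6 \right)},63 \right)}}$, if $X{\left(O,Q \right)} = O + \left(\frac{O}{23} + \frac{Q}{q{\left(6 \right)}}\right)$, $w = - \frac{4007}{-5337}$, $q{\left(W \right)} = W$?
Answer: $\frac{10674}{120091} \approx 0.088883$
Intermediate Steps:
$w = \frac{4007}{5337}$ ($w = \left(-4007\right) \left(- \frac{1}{5337}\right) = \frac{4007}{5337} \approx 0.7508$)
$k{\left(j \right)} = 0$
$X{\left(O,Q \right)} = \frac{Q}{6} + \frac{24 O}{23}$ ($X{\left(O,Q \right)} = O + \left(\frac{O}{23} + \frac{Q}{6}\right) = O + \left(\frac{Q}{6} + \frac{O}{23}\right) = \frac{Q}{6} + \frac{24 O}{23}$)
$\frac{1}{w + X{\left(k{\left(6 \right)},63 \right)}} = \frac{1}{\frac{4007}{5337} + \left(\frac{1}{6} \cdot 63 + \frac{24}{23} \cdot 0\right)} = \frac{1}{\frac{4007}{5337} + \left(\frac{21}{2} + 0\right)} = \frac{1}{\frac{4007}{5337} + \frac{21}{2}} = \frac{1}{\frac{120091}{10674}} = \frac{10674}{120091}$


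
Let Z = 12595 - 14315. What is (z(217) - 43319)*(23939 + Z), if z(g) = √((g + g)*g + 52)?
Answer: -962504861 + 66657*√10470 ≈ -9.5568e+8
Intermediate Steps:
Z = -1720
z(g) = √(52 + 2*g²) (z(g) = √((2*g)*g + 52) = √(2*g² + 52) = √(52 + 2*g²))
(z(217) - 43319)*(23939 + Z) = (√(52 + 2*217²) - 43319)*(23939 - 1720) = (√(52 + 2*47089) - 43319)*22219 = (√(52 + 94178) - 43319)*22219 = (√94230 - 43319)*22219 = (3*√10470 - 43319)*22219 = (-43319 + 3*√10470)*22219 = -962504861 + 66657*√10470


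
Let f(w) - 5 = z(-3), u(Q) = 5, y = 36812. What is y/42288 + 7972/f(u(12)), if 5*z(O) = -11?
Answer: 210764381/74004 ≈ 2848.0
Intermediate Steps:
z(O) = -11/5 (z(O) = (1/5)*(-11) = -11/5)
f(w) = 14/5 (f(w) = 5 - 11/5 = 14/5)
y/42288 + 7972/f(u(12)) = 36812/42288 + 7972/(14/5) = 36812*(1/42288) + 7972*(5/14) = 9203/10572 + 19930/7 = 210764381/74004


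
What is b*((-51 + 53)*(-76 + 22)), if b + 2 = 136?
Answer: -14472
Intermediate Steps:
b = 134 (b = -2 + 136 = 134)
b*((-51 + 53)*(-76 + 22)) = 134*((-51 + 53)*(-76 + 22)) = 134*(2*(-54)) = 134*(-108) = -14472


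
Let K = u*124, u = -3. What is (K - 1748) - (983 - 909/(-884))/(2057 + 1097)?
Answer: -5911718201/2788136 ≈ -2120.3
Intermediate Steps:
K = -372 (K = -3*124 = -372)
(K - 1748) - (983 - 909/(-884))/(2057 + 1097) = (-372 - 1748) - (983 - 909/(-884))/(2057 + 1097) = -2120 - (983 - 909*(-1/884))/3154 = -2120 - (983 + 909/884)/3154 = -2120 - 869881/(884*3154) = -2120 - 1*869881/2788136 = -2120 - 869881/2788136 = -5911718201/2788136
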